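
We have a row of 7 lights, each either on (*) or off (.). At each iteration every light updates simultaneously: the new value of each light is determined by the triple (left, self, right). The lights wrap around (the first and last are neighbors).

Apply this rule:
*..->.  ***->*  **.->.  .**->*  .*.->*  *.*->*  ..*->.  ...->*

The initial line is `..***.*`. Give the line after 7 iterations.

iteration 1: ..**.**
iteration 2: ..*.**.
iteration 3: *.***..
iteration 4: ****...
iteration 5: ***..*.
iteration 6: **...**
iteration 7: *..*.**

*..*.**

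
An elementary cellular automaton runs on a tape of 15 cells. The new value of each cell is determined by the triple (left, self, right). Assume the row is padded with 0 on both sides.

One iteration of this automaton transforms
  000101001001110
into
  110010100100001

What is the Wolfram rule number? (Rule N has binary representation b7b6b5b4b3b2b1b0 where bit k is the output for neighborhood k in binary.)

49

position 12: 111 → 0  (bit 7 = 0)
position 13: 110 → 0  (bit 6 = 0)
position 4: 101 → 1  (bit 5 = 1)
position 6: 100 → 1  (bit 4 = 1)
position 11: 011 → 0  (bit 3 = 0)
position 3: 010 → 0  (bit 2 = 0)
position 2: 001 → 0  (bit 1 = 0)
position 0: 000 → 1  (bit 0 = 1)
bits b7..b0 = 00110001 = 49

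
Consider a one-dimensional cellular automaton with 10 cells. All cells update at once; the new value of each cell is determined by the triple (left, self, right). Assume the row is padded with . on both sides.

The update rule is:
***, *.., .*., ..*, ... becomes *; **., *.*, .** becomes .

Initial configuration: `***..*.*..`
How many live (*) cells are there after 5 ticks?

5

.*.***.***
**..*...*.
..********
**.******.
....****.*
count of *: 5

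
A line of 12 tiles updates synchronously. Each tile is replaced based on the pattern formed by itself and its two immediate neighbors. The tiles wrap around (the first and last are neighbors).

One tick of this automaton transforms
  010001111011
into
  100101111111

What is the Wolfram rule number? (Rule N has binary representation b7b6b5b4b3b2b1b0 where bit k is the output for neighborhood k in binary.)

position 6: 111 → 1  (bit 7 = 1)
position 8: 110 → 1  (bit 6 = 1)
position 0: 101 → 1  (bit 5 = 1)
position 2: 100 → 0  (bit 4 = 0)
position 5: 011 → 1  (bit 3 = 1)
position 1: 010 → 0  (bit 2 = 0)
position 4: 001 → 0  (bit 1 = 0)
position 3: 000 → 1  (bit 0 = 1)
bits b7..b0 = 11101001 = 233

233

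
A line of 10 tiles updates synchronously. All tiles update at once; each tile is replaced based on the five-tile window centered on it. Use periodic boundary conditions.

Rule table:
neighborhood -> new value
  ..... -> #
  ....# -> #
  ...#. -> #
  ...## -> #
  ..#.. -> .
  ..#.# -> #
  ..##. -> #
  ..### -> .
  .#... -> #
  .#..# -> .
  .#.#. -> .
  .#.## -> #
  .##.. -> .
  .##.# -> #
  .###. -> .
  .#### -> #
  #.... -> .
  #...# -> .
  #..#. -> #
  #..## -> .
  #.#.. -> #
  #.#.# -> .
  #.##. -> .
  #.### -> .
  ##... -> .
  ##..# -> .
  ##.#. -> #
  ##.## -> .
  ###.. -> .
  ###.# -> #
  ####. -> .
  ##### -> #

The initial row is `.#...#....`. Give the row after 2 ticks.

#.#.#.#.##
##.....#..

##.....#..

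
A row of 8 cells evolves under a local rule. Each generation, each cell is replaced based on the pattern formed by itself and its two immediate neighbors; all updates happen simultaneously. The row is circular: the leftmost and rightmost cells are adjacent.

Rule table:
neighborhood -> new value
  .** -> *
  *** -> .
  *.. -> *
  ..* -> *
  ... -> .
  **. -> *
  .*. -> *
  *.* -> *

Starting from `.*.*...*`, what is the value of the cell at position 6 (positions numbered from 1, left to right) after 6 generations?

.

generation 1: *****.**
generation 2: ....***.
generation 3: ...**.**
generation 4: *.******
generation 5: ***.....
generation 6: *.**...*
position 6 holds .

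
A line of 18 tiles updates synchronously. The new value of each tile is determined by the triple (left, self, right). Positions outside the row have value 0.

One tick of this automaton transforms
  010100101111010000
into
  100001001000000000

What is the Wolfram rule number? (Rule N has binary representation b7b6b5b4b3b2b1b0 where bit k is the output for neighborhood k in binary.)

10

position 9: 111 → 0  (bit 7 = 0)
position 11: 110 → 0  (bit 6 = 0)
position 2: 101 → 0  (bit 5 = 0)
position 4: 100 → 0  (bit 4 = 0)
position 8: 011 → 1  (bit 3 = 1)
position 1: 010 → 0  (bit 2 = 0)
position 0: 001 → 1  (bit 1 = 1)
position 15: 000 → 0  (bit 0 = 0)
bits b7..b0 = 00001010 = 10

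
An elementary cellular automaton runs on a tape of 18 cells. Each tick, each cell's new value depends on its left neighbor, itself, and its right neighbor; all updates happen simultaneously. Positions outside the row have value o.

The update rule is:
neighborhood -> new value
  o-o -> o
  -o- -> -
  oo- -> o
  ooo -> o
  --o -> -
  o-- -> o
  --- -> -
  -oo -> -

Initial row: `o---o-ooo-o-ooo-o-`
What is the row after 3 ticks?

oooo---o-ooo-o-ooo

oo---o-ooo-o-ooo-o
ooo---o-ooo-o-ooo-
oooo---o-ooo-o-ooo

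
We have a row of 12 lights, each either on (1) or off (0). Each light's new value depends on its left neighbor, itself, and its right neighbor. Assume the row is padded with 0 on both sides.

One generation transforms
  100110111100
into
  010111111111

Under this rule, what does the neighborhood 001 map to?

0

At position 2 the neighborhood is 001; the next row has 0 there.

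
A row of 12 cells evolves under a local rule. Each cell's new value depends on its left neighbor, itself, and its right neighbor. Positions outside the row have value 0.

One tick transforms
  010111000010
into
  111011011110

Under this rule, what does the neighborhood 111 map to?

At position 4 the neighborhood is 111; the next row has 1 there.

1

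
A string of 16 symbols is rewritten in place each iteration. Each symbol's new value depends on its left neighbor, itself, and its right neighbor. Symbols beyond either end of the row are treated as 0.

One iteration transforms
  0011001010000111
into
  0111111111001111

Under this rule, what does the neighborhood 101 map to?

At position 7 the neighborhood is 101; the next row has 1 there.

1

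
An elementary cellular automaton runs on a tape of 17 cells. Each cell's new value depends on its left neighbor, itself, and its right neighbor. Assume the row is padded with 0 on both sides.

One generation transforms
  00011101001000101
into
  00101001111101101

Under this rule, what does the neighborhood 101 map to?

At position 6 the neighborhood is 101; the next row has 0 there.

0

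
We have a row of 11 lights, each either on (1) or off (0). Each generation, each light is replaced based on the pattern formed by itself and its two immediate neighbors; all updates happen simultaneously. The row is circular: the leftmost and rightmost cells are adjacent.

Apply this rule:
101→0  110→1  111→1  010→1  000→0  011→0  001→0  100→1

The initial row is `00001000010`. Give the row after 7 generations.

10001100001

00001100011
10000110001
11000011000
01100001100
00110000110
00011000011
10001100001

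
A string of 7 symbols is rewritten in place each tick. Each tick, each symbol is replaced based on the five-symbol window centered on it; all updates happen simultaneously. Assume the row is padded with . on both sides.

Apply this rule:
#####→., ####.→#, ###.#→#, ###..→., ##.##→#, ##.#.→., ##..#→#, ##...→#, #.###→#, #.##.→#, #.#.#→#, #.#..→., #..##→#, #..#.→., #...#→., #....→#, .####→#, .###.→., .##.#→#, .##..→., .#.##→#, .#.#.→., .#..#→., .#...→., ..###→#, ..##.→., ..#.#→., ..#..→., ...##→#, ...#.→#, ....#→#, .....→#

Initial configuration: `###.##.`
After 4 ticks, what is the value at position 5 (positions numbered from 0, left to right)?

#.###.#
.##.#..
#.#...#
.....#.
position 5 holds #

#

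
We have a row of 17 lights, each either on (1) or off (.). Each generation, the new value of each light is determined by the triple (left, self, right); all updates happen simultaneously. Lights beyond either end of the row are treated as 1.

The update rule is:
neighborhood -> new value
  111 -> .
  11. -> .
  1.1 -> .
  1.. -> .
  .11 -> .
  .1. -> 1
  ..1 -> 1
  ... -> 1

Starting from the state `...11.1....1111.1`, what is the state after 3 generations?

.111....1111.....

.11...1.111......
....111.....11111
.111....1111.....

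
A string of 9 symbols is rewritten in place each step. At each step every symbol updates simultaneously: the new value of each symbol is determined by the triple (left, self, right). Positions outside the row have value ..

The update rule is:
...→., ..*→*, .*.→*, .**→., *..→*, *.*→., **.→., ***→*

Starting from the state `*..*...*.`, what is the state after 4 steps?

step 1: *****.***
step 2: .***...*.
step 3: *.*.*.***
step 4: *.*.*..*.

*.*.*..*.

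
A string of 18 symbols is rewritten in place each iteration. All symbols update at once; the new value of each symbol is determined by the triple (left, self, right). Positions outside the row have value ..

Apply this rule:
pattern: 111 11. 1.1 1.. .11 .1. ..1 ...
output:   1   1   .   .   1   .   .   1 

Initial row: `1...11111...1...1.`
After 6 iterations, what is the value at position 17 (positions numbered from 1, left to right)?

..1.11111.1...1...
1...11111...1...11
..1.11111.1...1.11
1...11111...1...11  (repeats iteration 2; period 2)
iteration 6: 1...11111...1...11
position 17 holds 1

1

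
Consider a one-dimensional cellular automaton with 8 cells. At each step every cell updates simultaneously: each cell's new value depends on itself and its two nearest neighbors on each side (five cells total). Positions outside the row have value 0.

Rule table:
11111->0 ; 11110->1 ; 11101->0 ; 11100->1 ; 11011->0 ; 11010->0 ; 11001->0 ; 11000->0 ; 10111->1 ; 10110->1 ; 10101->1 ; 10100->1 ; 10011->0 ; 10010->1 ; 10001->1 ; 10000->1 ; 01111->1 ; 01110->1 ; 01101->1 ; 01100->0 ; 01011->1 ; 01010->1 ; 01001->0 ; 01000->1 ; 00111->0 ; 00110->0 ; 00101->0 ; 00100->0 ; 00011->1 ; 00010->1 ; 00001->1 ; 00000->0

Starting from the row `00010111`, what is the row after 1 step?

01101111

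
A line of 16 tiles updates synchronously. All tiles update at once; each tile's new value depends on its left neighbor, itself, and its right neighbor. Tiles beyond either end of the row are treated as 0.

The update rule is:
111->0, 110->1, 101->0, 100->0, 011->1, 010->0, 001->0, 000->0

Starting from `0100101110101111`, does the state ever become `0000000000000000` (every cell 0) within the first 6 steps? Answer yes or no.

yes

0000001010001001
0000000000000000
all cells are 0 at step 2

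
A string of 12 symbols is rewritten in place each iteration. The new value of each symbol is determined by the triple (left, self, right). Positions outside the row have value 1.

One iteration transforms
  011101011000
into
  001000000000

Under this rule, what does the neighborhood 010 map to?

0

At position 5 the neighborhood is 010; the next row has 0 there.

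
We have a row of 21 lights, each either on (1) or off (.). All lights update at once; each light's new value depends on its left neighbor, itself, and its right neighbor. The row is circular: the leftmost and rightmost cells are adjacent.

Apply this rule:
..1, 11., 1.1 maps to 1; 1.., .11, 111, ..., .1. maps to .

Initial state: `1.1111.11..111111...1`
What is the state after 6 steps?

1.1.1.1....1..1.1.1..

step 1: 11...11.1.1.....1..1.
step 2: .1..1.11.1.....1..1.1
step 3: 1..1.1.11.....1..1.1.
step 4: ..1.1.1.1....1..1.1.1
step 5: .1.1.1.1....1..1.1.1.
step 6: 1.1.1.1....1..1.1.1..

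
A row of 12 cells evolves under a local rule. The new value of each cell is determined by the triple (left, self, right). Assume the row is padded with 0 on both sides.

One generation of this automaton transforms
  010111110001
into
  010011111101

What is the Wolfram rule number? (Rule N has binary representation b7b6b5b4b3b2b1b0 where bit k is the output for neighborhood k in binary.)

position 4: 111 → 1  (bit 7 = 1)
position 7: 110 → 1  (bit 6 = 1)
position 2: 101 → 0  (bit 5 = 0)
position 8: 100 → 1  (bit 4 = 1)
position 3: 011 → 0  (bit 3 = 0)
position 1: 010 → 1  (bit 2 = 1)
position 0: 001 → 0  (bit 1 = 0)
position 9: 000 → 1  (bit 0 = 1)
bits b7..b0 = 11010101 = 213

213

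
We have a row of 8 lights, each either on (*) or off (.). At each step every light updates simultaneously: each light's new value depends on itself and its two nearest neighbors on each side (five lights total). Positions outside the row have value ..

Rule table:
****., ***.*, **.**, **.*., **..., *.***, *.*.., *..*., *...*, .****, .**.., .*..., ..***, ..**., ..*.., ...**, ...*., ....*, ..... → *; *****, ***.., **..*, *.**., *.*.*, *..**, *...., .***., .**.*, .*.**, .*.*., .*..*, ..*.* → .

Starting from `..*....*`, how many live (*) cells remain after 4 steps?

****.***
******..
**..*.*.
**.*..**
count of *: 5

5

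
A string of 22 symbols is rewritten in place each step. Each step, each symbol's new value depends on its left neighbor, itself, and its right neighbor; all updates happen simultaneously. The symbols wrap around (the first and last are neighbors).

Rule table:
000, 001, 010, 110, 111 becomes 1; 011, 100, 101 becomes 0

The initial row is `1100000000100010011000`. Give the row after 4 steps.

step 1: 0101111111101110101011
step 2: 0100111111100110101001
step 3: 0101011111101010101011
step 4: 0101001111101010101001

0101001111101010101001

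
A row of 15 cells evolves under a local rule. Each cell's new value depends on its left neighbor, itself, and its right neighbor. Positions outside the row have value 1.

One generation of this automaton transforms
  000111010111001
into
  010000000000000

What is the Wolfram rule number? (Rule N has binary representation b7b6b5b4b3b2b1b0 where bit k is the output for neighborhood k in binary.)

position 4: 111 → 0  (bit 7 = 0)
position 5: 110 → 0  (bit 6 = 0)
position 6: 101 → 0  (bit 5 = 0)
position 0: 100 → 0  (bit 4 = 0)
position 3: 011 → 0  (bit 3 = 0)
position 7: 010 → 0  (bit 2 = 0)
position 2: 001 → 0  (bit 1 = 0)
position 1: 000 → 1  (bit 0 = 1)
bits b7..b0 = 00000001 = 1

1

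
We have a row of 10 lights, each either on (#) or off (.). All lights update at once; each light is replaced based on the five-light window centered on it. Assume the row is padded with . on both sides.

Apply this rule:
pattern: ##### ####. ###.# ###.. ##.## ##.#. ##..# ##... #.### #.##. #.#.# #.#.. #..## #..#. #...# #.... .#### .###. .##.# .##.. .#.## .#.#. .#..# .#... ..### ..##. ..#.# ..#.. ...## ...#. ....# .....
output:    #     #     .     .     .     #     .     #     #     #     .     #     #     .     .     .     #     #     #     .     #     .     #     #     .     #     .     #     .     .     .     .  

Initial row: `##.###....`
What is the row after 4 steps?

step 1: ##.##.#...
step 2: ##.#####..
step 3: ##.####.#.
step 4: ##.###.###

##.###.###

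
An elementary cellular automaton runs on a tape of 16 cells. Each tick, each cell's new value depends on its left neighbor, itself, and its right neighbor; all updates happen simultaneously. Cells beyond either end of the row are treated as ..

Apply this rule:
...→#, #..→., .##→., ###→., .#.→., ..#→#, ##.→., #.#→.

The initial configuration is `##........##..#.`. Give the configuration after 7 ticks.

......#######...

...#######...#..
###........##..#
....#######...#.
####........##..
.....#######...#
#####........##.
......#######...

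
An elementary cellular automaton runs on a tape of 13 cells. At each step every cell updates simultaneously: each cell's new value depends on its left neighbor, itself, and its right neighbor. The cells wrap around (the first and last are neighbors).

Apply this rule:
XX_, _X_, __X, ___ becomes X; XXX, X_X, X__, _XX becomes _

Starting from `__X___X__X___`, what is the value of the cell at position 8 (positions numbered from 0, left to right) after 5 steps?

X

step 1: XXX_XXX_XX_XX
step 2: __X___X__X___  (repeats step 0; period 2)
step 5: XXX_XXX_XX_XX
position 8 holds X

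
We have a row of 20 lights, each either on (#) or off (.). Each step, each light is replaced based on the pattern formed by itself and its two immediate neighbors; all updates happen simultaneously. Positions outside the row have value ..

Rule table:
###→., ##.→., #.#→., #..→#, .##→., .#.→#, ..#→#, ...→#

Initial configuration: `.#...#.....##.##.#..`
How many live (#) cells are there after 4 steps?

step 1: ###########......###
step 2: ...........######...
step 3: ###########......###  (repeats step 1; period 2)
step 4: ...........######...
count of #: 6

6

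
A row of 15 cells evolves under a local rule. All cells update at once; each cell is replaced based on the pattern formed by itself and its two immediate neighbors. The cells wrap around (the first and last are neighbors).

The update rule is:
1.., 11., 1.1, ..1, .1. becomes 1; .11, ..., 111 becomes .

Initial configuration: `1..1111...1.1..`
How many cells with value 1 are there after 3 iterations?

7

111...11.111111
..11.1.11......
.1.1111.11.....
count of 1: 7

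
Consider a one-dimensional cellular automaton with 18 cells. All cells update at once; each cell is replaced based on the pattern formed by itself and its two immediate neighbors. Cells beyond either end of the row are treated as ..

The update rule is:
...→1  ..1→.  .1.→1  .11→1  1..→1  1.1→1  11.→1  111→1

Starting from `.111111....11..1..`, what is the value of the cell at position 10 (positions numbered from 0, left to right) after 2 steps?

1

.111111111.111.111
.11111111111111111
position 10 holds 1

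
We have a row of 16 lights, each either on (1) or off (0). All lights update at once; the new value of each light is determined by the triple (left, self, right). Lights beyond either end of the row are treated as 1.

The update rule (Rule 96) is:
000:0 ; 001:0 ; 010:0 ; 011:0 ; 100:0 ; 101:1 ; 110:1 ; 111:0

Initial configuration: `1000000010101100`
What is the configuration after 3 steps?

1000000000010000

1000000001010100
1000000000101000
1000000000010000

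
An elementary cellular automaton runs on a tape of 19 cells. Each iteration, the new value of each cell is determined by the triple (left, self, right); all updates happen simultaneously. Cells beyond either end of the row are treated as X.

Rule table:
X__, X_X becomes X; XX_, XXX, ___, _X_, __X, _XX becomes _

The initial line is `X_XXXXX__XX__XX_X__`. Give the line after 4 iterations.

_X_____X___X___X_X_
X_X_____X___X___X_X
_X_X_____X___X___X_
X_X_X_____X___X___X

X_X_X_____X___X___X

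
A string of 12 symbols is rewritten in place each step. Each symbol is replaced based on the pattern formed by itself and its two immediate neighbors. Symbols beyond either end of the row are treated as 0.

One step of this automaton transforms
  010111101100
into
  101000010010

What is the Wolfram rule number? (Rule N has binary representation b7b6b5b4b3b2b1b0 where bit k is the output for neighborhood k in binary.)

position 4: 111 → 0  (bit 7 = 0)
position 6: 110 → 0  (bit 6 = 0)
position 2: 101 → 1  (bit 5 = 1)
position 10: 100 → 1  (bit 4 = 1)
position 3: 011 → 0  (bit 3 = 0)
position 1: 010 → 0  (bit 2 = 0)
position 0: 001 → 1  (bit 1 = 1)
position 11: 000 → 0  (bit 0 = 0)
bits b7..b0 = 00110010 = 50

50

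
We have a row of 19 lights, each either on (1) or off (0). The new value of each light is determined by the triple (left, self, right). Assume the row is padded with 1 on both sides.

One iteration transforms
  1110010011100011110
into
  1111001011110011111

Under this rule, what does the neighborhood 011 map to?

1

At position 8 the neighborhood is 011; the next row has 1 there.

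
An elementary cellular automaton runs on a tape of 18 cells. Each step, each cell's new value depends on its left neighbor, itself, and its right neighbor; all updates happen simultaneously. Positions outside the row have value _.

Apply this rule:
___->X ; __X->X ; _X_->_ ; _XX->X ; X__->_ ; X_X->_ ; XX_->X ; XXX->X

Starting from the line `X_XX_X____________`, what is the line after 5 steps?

__XX___XXXXXXXXXXX
XXXX_XXXXXXXXXXXXX
XXXX_XXXXXXXXXXXXX  (fixed point — unchanged through step 5)

XXXX_XXXXXXXXXXXXX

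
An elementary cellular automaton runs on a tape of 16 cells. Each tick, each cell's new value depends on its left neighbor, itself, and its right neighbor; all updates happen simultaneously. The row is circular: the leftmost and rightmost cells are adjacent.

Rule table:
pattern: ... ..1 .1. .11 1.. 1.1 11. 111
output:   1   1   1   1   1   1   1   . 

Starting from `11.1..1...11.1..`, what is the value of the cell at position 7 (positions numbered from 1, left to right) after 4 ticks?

1111111111111111
................
1111111111111111  (repeats tick 1; period 2)
tick 4: ................
position 7 holds .

.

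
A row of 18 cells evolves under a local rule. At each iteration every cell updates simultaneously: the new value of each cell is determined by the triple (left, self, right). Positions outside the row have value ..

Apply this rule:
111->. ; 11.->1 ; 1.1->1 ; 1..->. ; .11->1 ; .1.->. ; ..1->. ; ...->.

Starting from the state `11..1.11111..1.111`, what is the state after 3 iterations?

11...11.......1.1.

11...11...1...11.1
11...11.......111.
11...11.......1.1.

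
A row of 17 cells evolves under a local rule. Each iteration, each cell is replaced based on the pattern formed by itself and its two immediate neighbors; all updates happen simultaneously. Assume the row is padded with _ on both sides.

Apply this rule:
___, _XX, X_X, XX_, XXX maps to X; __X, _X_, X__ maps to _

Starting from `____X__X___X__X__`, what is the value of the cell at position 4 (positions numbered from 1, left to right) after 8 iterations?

X

iteration 1: XXX______X______X
iteration 2: XXX_XXXX___XXXX__
iteration 3: XXXXXXXX_X_XXXX_X
iteration 4: XXXXXXXXX_XXXXXX_
iteration 5: XXXXXXXXXXXXXXXX_
iteration 6: XXXXXXXXXXXXXXXX_  (fixed point — unchanged through iteration 8)
position 4 holds X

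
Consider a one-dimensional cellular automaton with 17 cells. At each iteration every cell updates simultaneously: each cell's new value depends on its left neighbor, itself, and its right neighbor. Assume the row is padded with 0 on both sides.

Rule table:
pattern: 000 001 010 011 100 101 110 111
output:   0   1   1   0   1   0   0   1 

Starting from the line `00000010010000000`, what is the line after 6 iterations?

10110110011011010

00000111111000000
00001011110100000
00011001100110000
00100110011001000
01111001100111100
10110110011011010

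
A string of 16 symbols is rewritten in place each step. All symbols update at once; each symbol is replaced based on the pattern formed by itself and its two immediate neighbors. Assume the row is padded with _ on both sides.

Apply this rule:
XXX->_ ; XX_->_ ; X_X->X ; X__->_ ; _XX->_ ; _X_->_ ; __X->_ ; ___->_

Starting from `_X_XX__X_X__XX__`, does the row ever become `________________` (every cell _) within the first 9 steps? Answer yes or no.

step 1: __X_____X_______
step 2: ________________
all cells are _ at step 2

yes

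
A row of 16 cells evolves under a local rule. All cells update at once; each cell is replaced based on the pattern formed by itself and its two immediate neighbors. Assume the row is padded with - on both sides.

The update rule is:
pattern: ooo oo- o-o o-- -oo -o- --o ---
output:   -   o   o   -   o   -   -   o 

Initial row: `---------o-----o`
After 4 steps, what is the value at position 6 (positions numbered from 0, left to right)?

-

oooooooo---ooo--
o------o-o-o-o-o
--oooo--o-o-o-o-
o-o--o---o-o-o--
position 6 holds -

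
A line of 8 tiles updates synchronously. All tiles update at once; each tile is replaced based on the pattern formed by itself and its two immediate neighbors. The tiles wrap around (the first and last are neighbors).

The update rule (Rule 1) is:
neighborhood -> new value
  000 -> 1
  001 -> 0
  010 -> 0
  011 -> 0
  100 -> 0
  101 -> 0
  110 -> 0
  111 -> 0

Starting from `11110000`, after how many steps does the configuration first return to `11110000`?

2

00000110
11110000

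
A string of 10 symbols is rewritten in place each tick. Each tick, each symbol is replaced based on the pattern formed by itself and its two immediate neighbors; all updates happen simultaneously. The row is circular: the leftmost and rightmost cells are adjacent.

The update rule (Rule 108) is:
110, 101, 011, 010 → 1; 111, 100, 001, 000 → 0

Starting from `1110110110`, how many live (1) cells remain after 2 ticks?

3

tick 1: 1011111111
tick 2: 1110000000
count of 1: 3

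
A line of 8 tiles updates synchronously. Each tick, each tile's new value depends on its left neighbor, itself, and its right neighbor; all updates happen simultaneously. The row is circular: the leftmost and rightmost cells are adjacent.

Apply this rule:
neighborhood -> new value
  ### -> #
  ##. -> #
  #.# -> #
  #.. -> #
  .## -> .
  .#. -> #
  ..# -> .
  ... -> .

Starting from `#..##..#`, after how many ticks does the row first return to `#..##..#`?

tick 1: ##..##..
tick 2: .##..##.
tick 3: ..##..##
tick 4: #..##..#

4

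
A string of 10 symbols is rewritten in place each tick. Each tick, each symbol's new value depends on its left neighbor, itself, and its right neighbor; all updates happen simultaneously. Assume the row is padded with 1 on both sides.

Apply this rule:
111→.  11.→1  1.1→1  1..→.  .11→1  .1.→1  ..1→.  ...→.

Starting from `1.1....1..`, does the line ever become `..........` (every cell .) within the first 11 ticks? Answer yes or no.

tick 1: 111....1..
tick 2: ..1....1..
tick 3: ..1....1..  (fixed point — unchanged through tick 11)
tick 11 is ..1....1.., still not uniform .

no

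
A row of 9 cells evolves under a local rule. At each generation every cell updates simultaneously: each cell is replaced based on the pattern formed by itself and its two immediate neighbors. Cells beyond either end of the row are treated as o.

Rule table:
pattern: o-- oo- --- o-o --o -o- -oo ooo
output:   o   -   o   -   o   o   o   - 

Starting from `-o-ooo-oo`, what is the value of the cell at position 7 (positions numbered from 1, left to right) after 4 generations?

o

-o-o---o-
-o-ooooo-
-o-o-----
-o-oooooo
position 7 holds o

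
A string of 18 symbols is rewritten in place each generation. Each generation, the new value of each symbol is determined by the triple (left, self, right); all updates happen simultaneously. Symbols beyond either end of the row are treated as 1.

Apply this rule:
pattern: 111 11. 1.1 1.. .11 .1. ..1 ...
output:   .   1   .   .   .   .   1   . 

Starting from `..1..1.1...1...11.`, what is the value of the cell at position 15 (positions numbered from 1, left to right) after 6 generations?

1

generation 1: .1..1.....1...1.1.
generation 2: ...1.....1...1....
generation 3: ..1.....1...1....1
generation 4: .1.....1...1....1.
generation 5: ......1...1....1..
generation 6: .....1...1....1..1
position 15 holds 1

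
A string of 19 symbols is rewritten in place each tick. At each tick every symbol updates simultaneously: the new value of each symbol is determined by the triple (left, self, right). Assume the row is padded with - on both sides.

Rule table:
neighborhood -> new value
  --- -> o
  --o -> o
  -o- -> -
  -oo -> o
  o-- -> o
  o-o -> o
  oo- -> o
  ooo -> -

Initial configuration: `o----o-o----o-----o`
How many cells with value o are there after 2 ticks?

11

tick 1: -oooo-o-oooo-ooooo-
tick 2: oo--oo-oo--ooo---oo
count of o: 11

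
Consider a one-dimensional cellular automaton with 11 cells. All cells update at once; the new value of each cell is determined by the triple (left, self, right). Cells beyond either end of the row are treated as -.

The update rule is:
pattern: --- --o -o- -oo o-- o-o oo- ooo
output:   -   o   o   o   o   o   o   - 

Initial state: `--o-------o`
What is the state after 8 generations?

generation 1: -ooo-----oo
generation 2: oo-oo---ooo
generation 3: oooooo-oo-o
generation 4: o----oooooo
generation 5: oo--oo----o
generation 6: ooooooo--oo
generation 7: o-----ooooo
generation 8: oo---oo---o

oo---oo---o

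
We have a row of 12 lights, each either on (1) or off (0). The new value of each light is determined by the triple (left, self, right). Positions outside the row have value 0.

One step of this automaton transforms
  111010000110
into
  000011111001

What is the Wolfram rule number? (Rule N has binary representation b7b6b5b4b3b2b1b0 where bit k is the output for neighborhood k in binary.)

position 1: 111 → 0  (bit 7 = 0)
position 2: 110 → 0  (bit 6 = 0)
position 3: 101 → 0  (bit 5 = 0)
position 5: 100 → 1  (bit 4 = 1)
position 0: 011 → 0  (bit 3 = 0)
position 4: 010 → 1  (bit 2 = 1)
position 8: 001 → 1  (bit 1 = 1)
position 6: 000 → 1  (bit 0 = 1)
bits b7..b0 = 00010111 = 23

23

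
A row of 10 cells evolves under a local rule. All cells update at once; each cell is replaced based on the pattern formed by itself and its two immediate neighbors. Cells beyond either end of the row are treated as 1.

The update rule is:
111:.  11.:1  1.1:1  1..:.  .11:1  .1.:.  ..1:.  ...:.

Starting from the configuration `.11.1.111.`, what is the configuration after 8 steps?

.........1

1111.11.11
...111111.
...1....11
........1.
.........1
.........1  (fixed point — unchanged through step 8)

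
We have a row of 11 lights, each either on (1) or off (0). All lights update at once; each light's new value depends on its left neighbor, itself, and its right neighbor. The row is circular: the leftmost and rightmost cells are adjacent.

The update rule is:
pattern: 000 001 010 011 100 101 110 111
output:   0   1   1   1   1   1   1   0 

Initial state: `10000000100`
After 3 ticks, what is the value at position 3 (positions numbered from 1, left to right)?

11000001111
01100011000
11110111100
position 3 holds 1

1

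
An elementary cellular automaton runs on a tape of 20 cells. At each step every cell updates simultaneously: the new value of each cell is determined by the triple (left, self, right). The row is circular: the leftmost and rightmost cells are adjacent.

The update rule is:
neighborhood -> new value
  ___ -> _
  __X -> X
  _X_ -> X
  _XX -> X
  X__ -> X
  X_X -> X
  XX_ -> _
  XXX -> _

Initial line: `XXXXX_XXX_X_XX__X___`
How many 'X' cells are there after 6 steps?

13

step 1: X____XX__XXXX_XXXX_X
step 2: _X__XX_XXX___XX___XX
step 3: XXXXX_XX__X_XX_X_XX_
step 4: X____XX_XXXXX_XXXX_X
step 5: _X__XX_XX____XX___XX
step 6: XXXXX_XX_X__XX_X_XX_
count of X: 13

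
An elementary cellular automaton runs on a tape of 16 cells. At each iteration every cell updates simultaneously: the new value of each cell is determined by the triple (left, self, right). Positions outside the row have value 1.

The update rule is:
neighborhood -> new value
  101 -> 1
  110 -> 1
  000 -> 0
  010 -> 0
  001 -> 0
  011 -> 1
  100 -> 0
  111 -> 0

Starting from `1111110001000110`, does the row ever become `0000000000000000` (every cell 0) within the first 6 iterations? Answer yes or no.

yes

0000010000000111
0000000000000100
0000000000000000
all cells are 0 at iteration 3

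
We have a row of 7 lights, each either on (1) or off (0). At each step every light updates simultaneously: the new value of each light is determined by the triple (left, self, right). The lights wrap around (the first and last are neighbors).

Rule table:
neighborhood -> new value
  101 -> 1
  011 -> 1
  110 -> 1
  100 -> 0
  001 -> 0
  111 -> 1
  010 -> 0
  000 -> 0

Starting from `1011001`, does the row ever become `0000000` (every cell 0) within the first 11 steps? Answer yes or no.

no

step 1: 1111001
step 2: 1111001  (fixed point — unchanged through step 11)
step 11 is 1111001, still not uniform 0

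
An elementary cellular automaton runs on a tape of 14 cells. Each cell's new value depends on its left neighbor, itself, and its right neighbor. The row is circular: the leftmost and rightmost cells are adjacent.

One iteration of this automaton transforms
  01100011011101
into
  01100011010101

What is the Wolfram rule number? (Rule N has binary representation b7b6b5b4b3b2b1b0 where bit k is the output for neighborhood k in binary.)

76

position 10: 111 → 0  (bit 7 = 0)
position 2: 110 → 1  (bit 6 = 1)
position 0: 101 → 0  (bit 5 = 0)
position 3: 100 → 0  (bit 4 = 0)
position 1: 011 → 1  (bit 3 = 1)
position 13: 010 → 1  (bit 2 = 1)
position 5: 001 → 0  (bit 1 = 0)
position 4: 000 → 0  (bit 0 = 0)
bits b7..b0 = 01001100 = 76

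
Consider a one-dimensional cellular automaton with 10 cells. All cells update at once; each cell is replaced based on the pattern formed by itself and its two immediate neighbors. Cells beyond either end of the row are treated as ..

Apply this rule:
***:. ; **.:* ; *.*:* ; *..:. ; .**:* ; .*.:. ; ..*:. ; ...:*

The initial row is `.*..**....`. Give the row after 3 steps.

....**.***
***.****.*
*.***..**.

*.***..**.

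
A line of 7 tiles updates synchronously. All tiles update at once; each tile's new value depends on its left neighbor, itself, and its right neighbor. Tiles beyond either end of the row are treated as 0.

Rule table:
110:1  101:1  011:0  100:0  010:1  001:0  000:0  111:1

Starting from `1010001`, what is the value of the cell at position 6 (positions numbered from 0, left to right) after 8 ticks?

1

tick 1: 1110001
tick 2: 0110001
tick 3: 0010001
tick 4: 0010001  (fixed point — unchanged through tick 8)
position 6 holds 1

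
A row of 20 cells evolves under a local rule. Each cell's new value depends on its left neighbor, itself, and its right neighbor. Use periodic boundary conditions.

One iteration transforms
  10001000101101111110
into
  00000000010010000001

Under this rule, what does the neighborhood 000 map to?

0

At position 2 the neighborhood is 000; the next row has 0 there.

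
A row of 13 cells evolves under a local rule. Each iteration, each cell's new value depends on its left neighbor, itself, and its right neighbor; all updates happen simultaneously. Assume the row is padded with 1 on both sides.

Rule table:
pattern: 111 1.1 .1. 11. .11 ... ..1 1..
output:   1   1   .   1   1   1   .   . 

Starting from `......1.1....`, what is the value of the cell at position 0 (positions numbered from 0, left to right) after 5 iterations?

1

.1111..1..11.
11111.....111
11111.111.111
1111111111111
1111111111111
position 0 holds 1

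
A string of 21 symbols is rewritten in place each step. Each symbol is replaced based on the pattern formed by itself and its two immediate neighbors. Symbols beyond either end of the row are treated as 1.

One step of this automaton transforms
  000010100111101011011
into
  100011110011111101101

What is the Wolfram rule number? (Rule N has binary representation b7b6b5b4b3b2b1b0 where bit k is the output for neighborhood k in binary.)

position 10: 111 → 1  (bit 7 = 1)
position 12: 110 → 1  (bit 6 = 1)
position 5: 101 → 1  (bit 5 = 1)
position 0: 100 → 1  (bit 4 = 1)
position 9: 011 → 0  (bit 3 = 0)
position 4: 010 → 1  (bit 2 = 1)
position 3: 001 → 0  (bit 1 = 0)
position 1: 000 → 0  (bit 0 = 0)
bits b7..b0 = 11110100 = 244

244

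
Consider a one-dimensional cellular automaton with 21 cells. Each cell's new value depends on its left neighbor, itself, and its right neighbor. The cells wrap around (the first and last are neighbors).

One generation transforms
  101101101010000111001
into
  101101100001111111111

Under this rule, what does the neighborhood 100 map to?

1

At position 11 the neighborhood is 100; the next row has 1 there.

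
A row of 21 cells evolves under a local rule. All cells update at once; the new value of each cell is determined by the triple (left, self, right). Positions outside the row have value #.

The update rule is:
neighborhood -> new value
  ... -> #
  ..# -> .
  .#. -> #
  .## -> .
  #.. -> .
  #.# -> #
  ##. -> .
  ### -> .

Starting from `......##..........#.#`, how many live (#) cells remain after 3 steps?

11

step 1: .####....########.##.
step 2: #.....##.........#..#
step 3: ..###....#######.#...
count of #: 11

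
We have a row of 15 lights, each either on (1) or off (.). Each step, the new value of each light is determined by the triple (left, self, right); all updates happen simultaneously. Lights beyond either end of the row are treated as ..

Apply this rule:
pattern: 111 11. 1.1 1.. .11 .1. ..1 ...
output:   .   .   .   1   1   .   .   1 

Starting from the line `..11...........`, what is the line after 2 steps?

....1..........

1.1.11111111111
....1..........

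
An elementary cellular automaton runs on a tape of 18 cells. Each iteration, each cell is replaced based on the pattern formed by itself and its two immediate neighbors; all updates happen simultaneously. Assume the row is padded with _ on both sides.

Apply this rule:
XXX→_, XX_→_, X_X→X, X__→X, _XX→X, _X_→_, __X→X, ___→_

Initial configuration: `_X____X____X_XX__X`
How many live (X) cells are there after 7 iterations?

10

X_X__X_X__X_XX_XX_
_X_XX_X_XX_XX_XX_X
X_XX_X_XX_XX_XX_X_
_XX_X_XX_XX_XX_X_X
XX_X_XX_XX_XX_X_X_
X_X_XX_XX_XX_X_X_X
_X_XX_XX_XX_X_X_X_
count of X: 10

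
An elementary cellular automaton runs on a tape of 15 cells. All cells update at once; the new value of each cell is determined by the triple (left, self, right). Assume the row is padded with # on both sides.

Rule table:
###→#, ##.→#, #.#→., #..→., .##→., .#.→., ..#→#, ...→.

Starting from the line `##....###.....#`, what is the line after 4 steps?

##....#...#..#.

##...#.##....#.
##..#...#...#..
##.#...#...#..#
##....#...#..#.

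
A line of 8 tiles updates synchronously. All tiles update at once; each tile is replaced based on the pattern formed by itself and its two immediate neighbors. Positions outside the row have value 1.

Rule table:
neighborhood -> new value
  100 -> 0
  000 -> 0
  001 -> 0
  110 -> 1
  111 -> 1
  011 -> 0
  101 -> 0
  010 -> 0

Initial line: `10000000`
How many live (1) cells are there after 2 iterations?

1

10000000  (fixed point — unchanged through iteration 2)
count of 1: 1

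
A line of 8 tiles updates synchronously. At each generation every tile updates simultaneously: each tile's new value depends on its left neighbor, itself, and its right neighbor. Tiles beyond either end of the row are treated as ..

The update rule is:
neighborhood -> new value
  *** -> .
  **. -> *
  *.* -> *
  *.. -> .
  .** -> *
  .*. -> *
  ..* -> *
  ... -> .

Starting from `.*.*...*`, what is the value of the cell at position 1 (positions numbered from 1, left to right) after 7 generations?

****..**
*..*.***
*.****.*
***..***
*.*.**.*
********
*......*
position 1 holds *

*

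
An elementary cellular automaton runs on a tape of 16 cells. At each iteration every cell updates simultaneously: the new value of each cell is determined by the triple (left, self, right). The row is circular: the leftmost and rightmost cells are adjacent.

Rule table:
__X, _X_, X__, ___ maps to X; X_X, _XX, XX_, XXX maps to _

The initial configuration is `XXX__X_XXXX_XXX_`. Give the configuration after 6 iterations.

XXX___XXXXXXXXXX

___XXX__________
XXX___XXXXXXXXXX
___XXX__________  (repeats iteration 1; period 2)
iteration 6: XXX___XXXXXXXXXX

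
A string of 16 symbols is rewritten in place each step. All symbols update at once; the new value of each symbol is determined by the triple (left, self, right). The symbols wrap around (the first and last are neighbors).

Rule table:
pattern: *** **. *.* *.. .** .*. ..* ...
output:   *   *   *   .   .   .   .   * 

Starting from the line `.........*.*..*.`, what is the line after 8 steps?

********..*.....
.*******....***.
..******.**..**.
*..******.*...*.
....******..*..*
.**..*****......
..*...****.*****
....*..****.****

....*..****.****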